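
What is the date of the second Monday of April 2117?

April 1, 2117 is a Thursday.
The first Monday is therefore April 5 (4 days later).
The second Monday is 5 + 1×7 = April 12.

April 12, 2117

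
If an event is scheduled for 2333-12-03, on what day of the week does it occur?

Sunday

Doomsday rule: the anchor day for the 2300s is Wednesday. For year 33: 33÷12 = 2 r 9, and 9÷4 = 2, so 2+9+2 = 13.
Wednesday + 13 ≡ Tuesday — that's 2333's doomsday.
In December the doomsday date is Dec 12.
Dec 3 is 9 days before Dec 12; 9 mod 7 = 2, so Tuesday − 2 = Sunday.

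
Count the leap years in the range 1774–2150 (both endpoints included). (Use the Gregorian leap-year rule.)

91

Multiples of 4 in [1774,2150]: 94.
Of those, multiples of 100: 4 (not leap unless ÷400).
Multiples of 400: 1.
Leap years = 94 − 4 + 1 = 91.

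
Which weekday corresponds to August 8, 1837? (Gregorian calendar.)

January 1, 1837 is a Sunday.
Jan 1, 1837 → Feb 1, 1837: 31 days (January has 31).
Feb 1, 1837 → Mar 1, 1837: 28 days (February has 28).
Mar 1, 1837 → Apr 1, 1837: 31 days (March has 31).
Apr 1, 1837 → May 1, 1837: 30 days (April has 30).
May 1, 1837 → Jun 1, 1837: 31 days (May has 31).
Jun 1, 1837 → Jul 1, 1837: 30 days (June has 30).
Jul 1, 1837 → Aug 1, 1837: 31 days (July has 31).
Aug 1, 1837 → Aug 8, 1837: 7 days.
Total: 219 days.
219 mod 7 = 2, so Sunday + 2 = Tuesday.

Tuesday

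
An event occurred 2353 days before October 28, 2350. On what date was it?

−365 (one year) → Oct 28, 2349 (1988 left).
−365 (one year) → Oct 28, 2348 (1623 left).
−366 (one year; includes Feb 29, 2348) → Oct 28, 2347 (1257 left).
−365 (one year) → Oct 28, 2346 (892 left).
−365 (one year) → Oct 28, 2345 (527 left).
−365 (one year) → Oct 28, 2344 (162 left).
−28 → Sep 30, 2344 (end of Sep, 30 days; 134 left).
−30 → Aug 31, 2344 (end of Aug, 31 days; 104 left).
−31 → Jul 31, 2344 (end of Jul, 31 days; 73 left).
−31 → Jun 30, 2344 (end of Jun, 30 days; 42 left).
−30 → May 31, 2344 (end of May, 31 days; 12 left).
−12 → May 19, 2344.

May 19, 2344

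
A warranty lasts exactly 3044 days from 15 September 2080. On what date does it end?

+365 (one year) → Sep 15, 2081 (2679 left).
+365 (one year) → Sep 15, 2082 (2314 left).
+365 (one year) → Sep 15, 2083 (1949 left).
+366 (one year; includes Feb 29, 2084) → Sep 15, 2084 (1583 left).
+365 (one year) → Sep 15, 2085 (1218 left).
+365 (one year) → Sep 15, 2086 (853 left).
+365 (one year) → Sep 15, 2087 (488 left).
+366 (one year; includes Feb 29, 2088) → Sep 15, 2088 (122 left).
Sep has 30 days: +16 → Oct 1, 2088 (106 left).
Oct has 31 days: +31 → Nov 1, 2088 (75 left).
Nov has 30 days: +30 → Dec 1, 2088 (45 left).
Dec has 31 days: +31 → Jan 1, 2089 (14 left).
+14 → Jan 15, 2089.

January 15, 2089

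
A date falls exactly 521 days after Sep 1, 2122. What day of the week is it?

Friday

First find the weekday of Sep 1, 2122. Doomsday rule: the anchor day for the 2100s is Sunday. For year 22: 22÷12 = 1 r 10, and 10÷4 = 2, so 1+10+2 = 13.
Sunday + 13 ≡ Saturday — that's 2122's doomsday.
In September the doomsday date is Sep 5.
Sep 1 is 4 days before Sep 5; 4 mod 7 = 4, so Saturday − 4 = Tuesday.
521 mod 7 = 3, so 521 days after a Tuesday is Tuesday + 3 = Friday.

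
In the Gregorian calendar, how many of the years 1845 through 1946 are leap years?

Multiples of 4 in [1845,1946]: 25.
Of those, multiples of 100: 1 (not leap unless ÷400).
Multiples of 400: 0.
Leap years = 25 − 1 + 0 = 24.

24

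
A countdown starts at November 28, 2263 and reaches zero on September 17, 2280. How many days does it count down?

Nov 28, 2263 → Nov 28, 2264: 366 days (Feb 29, 2264 is in that span).
Nov 28, 2264 → Nov 28, 2265: 365 days.
Nov 28, 2265 → Nov 28, 2266: 365 days.
Nov 28, 2266 → Nov 28, 2267: 365 days.
Nov 28, 2267 → Nov 28, 2268: 366 days (Feb 29, 2268 is in that span).
Nov 28, 2268 → Nov 28, 2269: 365 days.
Nov 28, 2269 → Nov 28, 2270: 365 days.
Nov 28, 2270 → Nov 28, 2271: 365 days.
Nov 28, 2271 → Nov 28, 2272: 366 days (Feb 29, 2272 is in that span).
Nov 28, 2272 → Nov 28, 2273: 365 days.
Nov 28, 2273 → Nov 28, 2274: 365 days.
Nov 28, 2274 → Nov 28, 2275: 365 days.
Nov 28, 2275 → Nov 28, 2276: 366 days (Feb 29, 2276 is in that span).
Nov 28, 2276 → Nov 28, 2277: 365 days.
Nov 28, 2277 → Nov 28, 2278: 365 days.
Nov 28, 2278 → Nov 28, 2279: 365 days.
Nov 28, 2279 → Dec 28, 2279: 30 days (November has 30).
Dec 28, 2279 → Jan 28, 2280: 31 days (December has 31).
Jan 28, 2280 → Feb 28, 2280: 31 days (January has 31).
Feb 28, 2280 → Mar 28, 2280: 29 days (February has 29).
Mar 28, 2280 → Apr 28, 2280: 31 days (March has 31).
Apr 28, 2280 → May 28, 2280: 30 days (April has 30).
May 28, 2280 → Jun 28, 2280: 31 days (May has 31).
Jun 28, 2280 → Jul 28, 2280: 30 days (June has 30).
Jul 28, 2280 → Aug 28, 2280: 31 days (July has 31).
Aug 28, 2280 → Sep 17, 2280: 20 days.
Total: 6138 days.

6138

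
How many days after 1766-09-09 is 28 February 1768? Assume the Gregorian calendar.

Sep 9, 1766 → Sep 9, 1767: 365 days.
Sep 9, 1767 → Oct 9, 1767: 30 days (September has 30).
Oct 9, 1767 → Nov 9, 1767: 31 days (October has 31).
Nov 9, 1767 → Dec 9, 1767: 30 days (November has 30).
Dec 9, 1767 → Jan 9, 1768: 31 days (December has 31).
Jan 9, 1768 → Feb 9, 1768: 31 days (January has 31).
Feb 9, 1768 → Feb 28, 1768: 19 days.
Total: 537 days.

537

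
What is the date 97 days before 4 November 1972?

−4 → Oct 31, 1972 (end of Oct, 31 days; 93 left).
−31 → Sep 30, 1972 (end of Sep, 30 days; 62 left).
−30 → Aug 31, 1972 (end of Aug, 31 days; 32 left).
−31 → Jul 31, 1972 (end of Jul, 31 days; 1 left).
−1 → Jul 30, 1972.

July 30, 1972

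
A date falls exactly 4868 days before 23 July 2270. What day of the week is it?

Wednesday

Jul 23, 2270 is a Saturday.
4868 mod 7 = 3, so 4868 days before a Saturday is Saturday − 3 = Wednesday.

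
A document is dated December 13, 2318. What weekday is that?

Doomsday rule: the anchor day for the 2300s is Wednesday. For year 18: 18÷12 = 1 r 6, and 6÷4 = 1, so 1+6+1 = 8.
Wednesday + 8 ≡ Thursday — that's 2318's doomsday.
In December the doomsday date is Dec 12.
Dec 13 is 1 day after Dec 12; 1 mod 7 = 1, so Thursday + 1 = Friday.

Friday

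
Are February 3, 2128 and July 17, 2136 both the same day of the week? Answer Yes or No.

Yes

From Feb 3, 2128 to Jul 17, 2136 is 3087 days.
3087 mod 7 = 0, so they are the same weekday.
(Feb 3, 2128 is a Tuesday; Jul 17, 2136 is a Tuesday.)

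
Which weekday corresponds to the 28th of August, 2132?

Thursday

Doomsday rule: the anchor day for the 2100s is Sunday. For year 32: 32÷12 = 2 r 8, and 8÷4 = 2, so 2+8+2 = 12.
Sunday + 12 ≡ Friday — that's 2132's doomsday.
In August the doomsday date is Aug 8.
Aug 28 is 20 days after Aug 8; 20 mod 7 = 6, so Friday + 6 = Thursday.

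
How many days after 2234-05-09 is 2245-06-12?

May 9, 2234 → May 9, 2235: 365 days.
May 9, 2235 → May 9, 2236: 366 days (Feb 29, 2236 is in that span).
May 9, 2236 → May 9, 2237: 365 days.
May 9, 2237 → May 9, 2238: 365 days.
May 9, 2238 → May 9, 2239: 365 days.
May 9, 2239 → May 9, 2240: 366 days (Feb 29, 2240 is in that span).
May 9, 2240 → May 9, 2241: 365 days.
May 9, 2241 → May 9, 2242: 365 days.
May 9, 2242 → May 9, 2243: 365 days.
May 9, 2243 → May 9, 2244: 366 days (Feb 29, 2244 is in that span).
May 9, 2244 → Jun 9, 2244: 31 days (May has 31).
Jun 9, 2244 → Jul 9, 2244: 30 days (June has 30).
Jul 9, 2244 → Aug 9, 2244: 31 days (July has 31).
Aug 9, 2244 → Sep 9, 2244: 31 days (August has 31).
Sep 9, 2244 → Oct 9, 2244: 30 days (September has 30).
Oct 9, 2244 → Nov 9, 2244: 31 days (October has 31).
Nov 9, 2244 → Dec 9, 2244: 30 days (November has 30).
Dec 9, 2244 → Jan 9, 2245: 31 days (December has 31).
Jan 9, 2245 → Feb 9, 2245: 31 days (January has 31).
Feb 9, 2245 → Mar 9, 2245: 28 days (February has 28).
Mar 9, 2245 → Apr 9, 2245: 31 days (March has 31).
Apr 9, 2245 → May 9, 2245: 30 days (April has 30).
May 9, 2245 → Jun 9, 2245: 31 days (May has 31).
Jun 9, 2245 → Jun 12, 2245: 3 days.
Total: 4052 days.

4052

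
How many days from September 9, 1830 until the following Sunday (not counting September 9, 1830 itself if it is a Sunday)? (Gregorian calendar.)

3

Sep 9, 1830 is a Thursday.
From Thursday to the next Sunday is 3 days.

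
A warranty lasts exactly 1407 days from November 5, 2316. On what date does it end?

September 12, 2320

+365 (one year) → Nov 5, 2317 (1042 left).
+365 (one year) → Nov 5, 2318 (677 left).
+365 (one year) → Nov 5, 2319 (312 left).
Nov has 30 days: +26 → Dec 1, 2319 (286 left).
Dec has 31 days: +31 → Jan 1, 2320 (255 left).
Jan has 31 days: +31 → Feb 1, 2320 (224 left).
Feb has 29 days: +29 → Mar 1, 2320 (195 left).
Mar has 31 days: +31 → Apr 1, 2320 (164 left).
Apr has 30 days: +30 → May 1, 2320 (134 left).
May has 31 days: +31 → Jun 1, 2320 (103 left).
Jun has 30 days: +30 → Jul 1, 2320 (73 left).
Jul has 31 days: +31 → Aug 1, 2320 (42 left).
Aug has 31 days: +31 → Sep 1, 2320 (11 left).
+11 → Sep 12, 2320.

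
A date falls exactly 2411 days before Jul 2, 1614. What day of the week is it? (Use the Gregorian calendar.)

Jul 2, 1614 is a Wednesday.
2411 mod 7 = 3, so 2411 days before a Wednesday is Wednesday − 3 = Sunday.

Sunday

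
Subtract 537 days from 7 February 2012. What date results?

−365 (one year) → Feb 7, 2011 (172 left).
−7 → Jan 31, 2011 (end of Jan, 31 days; 165 left).
−31 → Dec 31, 2010 (end of Dec, 31 days; 134 left).
−31 → Nov 30, 2010 (end of Nov, 30 days; 103 left).
−30 → Oct 31, 2010 (end of Oct, 31 days; 73 left).
−31 → Sep 30, 2010 (end of Sep, 30 days; 42 left).
−30 → Aug 31, 2010 (end of Aug, 31 days; 12 left).
−12 → Aug 19, 2010.

August 19, 2010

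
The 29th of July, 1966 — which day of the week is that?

Doomsday rule: the anchor day for the 1900s is Wednesday. For year 66: 66÷12 = 5 r 6, and 6÷4 = 1, so 5+6+1 = 12.
Wednesday + 12 ≡ Monday — that's 1966's doomsday.
In July the doomsday date is Jul 11.
Jul 29 is 18 days after Jul 11; 18 mod 7 = 4, so Monday + 4 = Friday.

Friday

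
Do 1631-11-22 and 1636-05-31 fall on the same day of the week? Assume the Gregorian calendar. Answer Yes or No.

Yes

From Nov 22, 1631 to May 31, 1636 is 1652 days.
1652 mod 7 = 0, so they are the same weekday.
(Nov 22, 1631 is a Saturday; May 31, 1636 is a Saturday.)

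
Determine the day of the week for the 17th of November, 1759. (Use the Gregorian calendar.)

Saturday

Doomsday rule: the anchor day for the 1700s is Sunday. For year 59: 59÷12 = 4 r 11, and 11÷4 = 2, so 4+11+2 = 17.
Sunday + 17 ≡ Wednesday — that's 1759's doomsday.
In November the doomsday date is Nov 7.
Nov 17 is 10 days after Nov 7; 10 mod 7 = 3, so Wednesday + 3 = Saturday.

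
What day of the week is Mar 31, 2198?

Doomsday rule: the anchor day for the 2100s is Sunday. For year 98: 98÷12 = 8 r 2, and 2÷4 = 0, so 8+2+0 = 10.
Sunday + 10 ≡ Wednesday — that's 2198's doomsday.
In March the doomsday date is Mar 14.
Mar 31 is 17 days after Mar 14; 17 mod 7 = 3, so Wednesday + 3 = Saturday.

Saturday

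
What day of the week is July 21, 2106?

Wednesday

Doomsday rule: the anchor day for the 2100s is Sunday. For year 06: 6÷12 = 0 r 6, and 6÷4 = 1, so 0+6+1 = 7.
Sunday + 7 ≡ Sunday — that's 2106's doomsday.
In July the doomsday date is Jul 11.
Jul 21 is 10 days after Jul 11; 10 mod 7 = 3, so Sunday + 3 = Wednesday.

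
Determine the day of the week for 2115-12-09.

Monday

Doomsday rule: the anchor day for the 2100s is Sunday. For year 15: 15÷12 = 1 r 3, and 3÷4 = 0, so 1+3+0 = 4.
Sunday + 4 ≡ Thursday — that's 2115's doomsday.
In December the doomsday date is Dec 12.
Dec 9 is 3 days before Dec 12; 3 mod 7 = 3, so Thursday − 3 = Monday.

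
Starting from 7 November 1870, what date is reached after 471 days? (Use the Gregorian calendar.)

+365 (one year) → Nov 7, 1871 (106 left).
Nov has 30 days: +24 → Dec 1, 1871 (82 left).
Dec has 31 days: +31 → Jan 1, 1872 (51 left).
Jan has 31 days: +31 → Feb 1, 1872 (20 left).
+20 → Feb 21, 1872.

February 21, 1872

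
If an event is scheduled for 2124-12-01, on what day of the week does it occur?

Friday

Doomsday rule: the anchor day for the 2100s is Sunday. For year 24: 24÷12 = 2 r 0, and 0÷4 = 0, so 2+0+0 = 2.
Sunday + 2 ≡ Tuesday — that's 2124's doomsday.
In December the doomsday date is Dec 12.
Dec 1 is 11 days before Dec 12; 11 mod 7 = 4, so Tuesday − 4 = Friday.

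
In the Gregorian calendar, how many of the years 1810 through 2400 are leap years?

144

Multiples of 4 in [1810,2400]: 148.
Of those, multiples of 100: 6 (not leap unless ÷400).
Multiples of 400: 2.
Leap years = 148 − 6 + 2 = 144.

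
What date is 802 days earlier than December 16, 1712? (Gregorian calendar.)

−366 (one year; includes Feb 29, 1712) → Dec 16, 1711 (436 left).
−365 (one year) → Dec 16, 1710 (71 left).
−16 → Nov 30, 1710 (end of Nov, 30 days; 55 left).
−30 → Oct 31, 1710 (end of Oct, 31 days; 25 left).
−25 → Oct 6, 1710.

October 6, 1710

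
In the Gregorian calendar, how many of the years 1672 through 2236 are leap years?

Multiples of 4 in [1672,2236]: 142.
Of those, multiples of 100: 6 (not leap unless ÷400).
Multiples of 400: 1.
Leap years = 142 − 6 + 1 = 137.

137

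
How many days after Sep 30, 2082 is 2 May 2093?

3867

Sep 30, 2082 → Sep 30, 2083: 365 days.
Sep 30, 2083 → Sep 30, 2084: 366 days (Feb 29, 2084 is in that span).
Sep 30, 2084 → Sep 30, 2085: 365 days.
Sep 30, 2085 → Sep 30, 2086: 365 days.
Sep 30, 2086 → Sep 30, 2087: 365 days.
Sep 30, 2087 → Sep 30, 2088: 366 days (Feb 29, 2088 is in that span).
Sep 30, 2088 → Sep 30, 2089: 365 days.
Sep 30, 2089 → Sep 30, 2090: 365 days.
Sep 30, 2090 → Sep 30, 2091: 365 days.
Sep 30, 2091 → Sep 30, 2092: 366 days (Feb 29, 2092 is in that span).
Sep 30, 2092 → Oct 30, 2092: 30 days (September has 30).
Oct 30, 2092 → Nov 30, 2092: 31 days (October has 31).
Nov 30, 2092 → Dec 30, 2092: 30 days (November has 30).
Dec 30, 2092 → Jan 30, 2093: 31 days (December has 31).
Jan 30, 2093 → Feb 28, 2093: 29 days (January has 31).
Feb 28, 2093 → Mar 28, 2093: 28 days (February has 28).
Mar 28, 2093 → Apr 28, 2093: 31 days (March has 31).
Apr 28, 2093 → May 2, 2093: 4 days.
Total: 3867 days.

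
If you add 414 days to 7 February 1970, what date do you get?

March 28, 1971

+365 (one year) → Feb 7, 1971 (49 left).
Feb has 28 days: +22 → Mar 1, 1971 (27 left).
+27 → Mar 28, 1971.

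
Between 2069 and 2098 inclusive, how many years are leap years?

Multiples of 4 in [2069,2098]: 7.
Of those, multiples of 100: 0 (not leap unless ÷400).
Multiples of 400: 0.
Leap years = 7 − 0 + 0 = 7.

7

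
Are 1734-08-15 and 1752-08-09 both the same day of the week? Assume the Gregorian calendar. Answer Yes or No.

No

From Aug 15, 1734 to Aug 9, 1752 is 6569 days.
6569 mod 7 = 3, so they are different weekdays.
(Aug 15, 1734 is a Sunday; Aug 9, 1752 is a Wednesday.)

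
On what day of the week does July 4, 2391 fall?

Thursday

Doomsday rule: the anchor day for the 2300s is Wednesday. For year 91: 91÷12 = 7 r 7, and 7÷4 = 1, so 7+7+1 = 15.
Wednesday + 15 ≡ Thursday — that's 2391's doomsday.
In July the doomsday date is Jul 11.
Jul 4 is 7 days before Jul 11; 7 mod 7 = 0, so Thursday − 0 = Thursday.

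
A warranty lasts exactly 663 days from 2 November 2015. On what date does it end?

August 26, 2017

+366 (one year; includes Feb 29, 2016) → Nov 2, 2016 (297 left).
Nov has 30 days: +29 → Dec 1, 2016 (268 left).
Dec has 31 days: +31 → Jan 1, 2017 (237 left).
Jan has 31 days: +31 → Feb 1, 2017 (206 left).
Feb has 28 days: +28 → Mar 1, 2017 (178 left).
Mar has 31 days: +31 → Apr 1, 2017 (147 left).
Apr has 30 days: +30 → May 1, 2017 (117 left).
May has 31 days: +31 → Jun 1, 2017 (86 left).
Jun has 30 days: +30 → Jul 1, 2017 (56 left).
Jul has 31 days: +31 → Aug 1, 2017 (25 left).
+25 → Aug 26, 2017.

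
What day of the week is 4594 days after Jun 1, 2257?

First find the weekday of Jun 1, 2257. Doomsday rule: the anchor day for the 2200s is Friday. For year 57: 57÷12 = 4 r 9, and 9÷4 = 2, so 4+9+2 = 15.
Friday + 15 ≡ Saturday — that's 2257's doomsday.
In June the doomsday date is Jun 6.
Jun 1 is 5 days before Jun 6; 5 mod 7 = 5, so Saturday − 5 = Monday.
4594 mod 7 = 2, so 4594 days after a Monday is Monday + 2 = Wednesday.

Wednesday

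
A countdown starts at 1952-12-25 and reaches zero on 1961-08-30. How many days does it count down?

3170

Dec 25, 1952 → Dec 25, 1953: 365 days.
Dec 25, 1953 → Dec 25, 1954: 365 days.
Dec 25, 1954 → Dec 25, 1955: 365 days.
Dec 25, 1955 → Dec 25, 1956: 366 days (Feb 29, 1956 is in that span).
Dec 25, 1956 → Dec 25, 1957: 365 days.
Dec 25, 1957 → Dec 25, 1958: 365 days.
Dec 25, 1958 → Dec 25, 1959: 365 days.
Dec 25, 1959 → Dec 25, 1960: 366 days (Feb 29, 1960 is in that span).
Dec 25, 1960 → Jan 25, 1961: 31 days (December has 31).
Jan 25, 1961 → Feb 25, 1961: 31 days (January has 31).
Feb 25, 1961 → Mar 25, 1961: 28 days (February has 28).
Mar 25, 1961 → Apr 25, 1961: 31 days (March has 31).
Apr 25, 1961 → May 25, 1961: 30 days (April has 30).
May 25, 1961 → Jun 25, 1961: 31 days (May has 31).
Jun 25, 1961 → Jul 25, 1961: 30 days (June has 30).
Jul 25, 1961 → Aug 25, 1961: 31 days (July has 31).
Aug 25, 1961 → Aug 30, 1961: 5 days.
Total: 3170 days.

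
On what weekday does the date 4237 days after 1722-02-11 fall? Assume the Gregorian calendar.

Friday

First find the weekday of Feb 11, 1722. Doomsday rule: the anchor day for the 1700s is Sunday. For year 22: 22÷12 = 1 r 10, and 10÷4 = 2, so 1+10+2 = 13.
Sunday + 13 ≡ Saturday — that's 1722's doomsday.
In February the doomsday date is Feb 28 (1722 is not a leap year).
Feb 11 is 17 days before Feb 28; 17 mod 7 = 3, so Saturday − 3 = Wednesday.
4237 mod 7 = 2, so 4237 days after a Wednesday is Wednesday + 2 = Friday.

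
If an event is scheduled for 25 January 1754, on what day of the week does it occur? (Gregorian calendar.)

Friday

Doomsday rule: the anchor day for the 1700s is Sunday. For year 54: 54÷12 = 4 r 6, and 6÷4 = 1, so 4+6+1 = 11.
Sunday + 11 ≡ Thursday — that's 1754's doomsday.
In January the doomsday date is Jan 3 (1754 is not a leap year).
Jan 25 is 22 days after Jan 3; 22 mod 7 = 1, so Thursday + 1 = Friday.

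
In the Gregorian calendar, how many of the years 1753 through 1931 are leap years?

42

Multiples of 4 in [1753,1931]: 44.
Of those, multiples of 100: 2 (not leap unless ÷400).
Multiples of 400: 0.
Leap years = 44 − 2 + 0 = 42.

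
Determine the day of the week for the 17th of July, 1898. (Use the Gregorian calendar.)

Doomsday rule: the anchor day for the 1800s is Friday. For year 98: 98÷12 = 8 r 2, and 2÷4 = 0, so 8+2+0 = 10.
Friday + 10 ≡ Monday — that's 1898's doomsday.
In July the doomsday date is Jul 11.
Jul 17 is 6 days after Jul 11; 6 mod 7 = 6, so Monday + 6 = Sunday.

Sunday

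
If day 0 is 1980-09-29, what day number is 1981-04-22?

Sep 29, 1980 → Oct 29, 1980: 30 days (September has 30).
Oct 29, 1980 → Nov 29, 1980: 31 days (October has 31).
Nov 29, 1980 → Dec 29, 1980: 30 days (November has 30).
Dec 29, 1980 → Jan 29, 1981: 31 days (December has 31).
Jan 29, 1981 → Feb 28, 1981: 30 days (January has 31).
Feb 28, 1981 → Mar 28, 1981: 28 days (February has 28).
Mar 28, 1981 → Apr 22, 1981: 25 days.
Total: 205 days.

205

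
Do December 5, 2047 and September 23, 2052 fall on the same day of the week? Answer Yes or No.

No

From Dec 5, 2047 to Sep 23, 2052 is 1754 days.
1754 mod 7 = 4, so they are different weekdays.
(Dec 5, 2047 is a Thursday; Sep 23, 2052 is a Monday.)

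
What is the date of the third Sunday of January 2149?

January 19, 2149

January 1, 2149 is a Wednesday.
The first Sunday is therefore January 5 (4 days later).
The third Sunday is 5 + 2×7 = January 19.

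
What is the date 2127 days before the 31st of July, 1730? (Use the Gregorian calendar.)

−365 (one year) → Jul 31, 1729 (1762 left).
−365 (one year) → Jul 31, 1728 (1397 left).
−366 (one year; includes Feb 29, 1728) → Jul 31, 1727 (1031 left).
−365 (one year) → Jul 31, 1726 (666 left).
−365 (one year) → Jul 31, 1725 (301 left).
−31 → Jun 30, 1725 (end of Jun, 30 days; 270 left).
−30 → May 31, 1725 (end of May, 31 days; 240 left).
−31 → Apr 30, 1725 (end of Apr, 30 days; 209 left).
−30 → Mar 31, 1725 (end of Mar, 31 days; 179 left).
−31 → Feb 28, 1725 (end of Feb, 28 days; 148 left).
−28 → Jan 31, 1725 (end of Jan, 31 days; 120 left).
−31 → Dec 31, 1724 (end of Dec, 31 days; 89 left).
−31 → Nov 30, 1724 (end of Nov, 30 days; 58 left).
−30 → Oct 31, 1724 (end of Oct, 31 days; 28 left).
−28 → Oct 3, 1724.

October 3, 1724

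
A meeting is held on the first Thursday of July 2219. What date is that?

July 1, 2219 is a Thursday.
The first Thursday is therefore July 1 (same day).

July 1, 2219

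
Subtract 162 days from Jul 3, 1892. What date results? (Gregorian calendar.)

January 23, 1892

−3 → Jun 30, 1892 (end of Jun, 30 days; 159 left).
−30 → May 31, 1892 (end of May, 31 days; 129 left).
−31 → Apr 30, 1892 (end of Apr, 30 days; 98 left).
−30 → Mar 31, 1892 (end of Mar, 31 days; 68 left).
−31 → Feb 29, 1892 (end of Feb, 29 days; 37 left).
−29 → Jan 31, 1892 (end of Jan, 31 days; 8 left).
−8 → Jan 23, 1892.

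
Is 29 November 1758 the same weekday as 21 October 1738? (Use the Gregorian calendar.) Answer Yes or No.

From Oct 21, 1738 to Nov 29, 1758 is 7344 days.
7344 mod 7 = 1, so they are different weekdays.
(Oct 21, 1738 is a Tuesday; Nov 29, 1758 is a Wednesday.)

No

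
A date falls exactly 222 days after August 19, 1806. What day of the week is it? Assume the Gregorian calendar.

Sunday

First find the weekday of Aug 19, 1806. Doomsday rule: the anchor day for the 1800s is Friday. For year 06: 6÷12 = 0 r 6, and 6÷4 = 1, so 0+6+1 = 7.
Friday + 7 ≡ Friday — that's 1806's doomsday.
In August the doomsday date is Aug 8.
Aug 19 is 11 days after Aug 8; 11 mod 7 = 4, so Friday + 4 = Tuesday.
222 mod 7 = 5, so 222 days after a Tuesday is Tuesday + 5 = Sunday.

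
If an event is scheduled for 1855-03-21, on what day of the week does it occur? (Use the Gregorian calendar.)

Wednesday

Doomsday rule: the anchor day for the 1800s is Friday. For year 55: 55÷12 = 4 r 7, and 7÷4 = 1, so 4+7+1 = 12.
Friday + 12 ≡ Wednesday — that's 1855's doomsday.
In March the doomsday date is Mar 14.
Mar 21 is 7 days after Mar 14; 7 mod 7 = 0, so Wednesday + 0 = Wednesday.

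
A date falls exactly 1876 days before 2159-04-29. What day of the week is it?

Sunday

First find the weekday of Apr 29, 2159. Doomsday rule: the anchor day for the 2100s is Sunday. For year 59: 59÷12 = 4 r 11, and 11÷4 = 2, so 4+11+2 = 17.
Sunday + 17 ≡ Wednesday — that's 2159's doomsday.
In April the doomsday date is Apr 4.
Apr 29 is 25 days after Apr 4; 25 mod 7 = 4, so Wednesday + 4 = Sunday.
1876 mod 7 = 0, so 1876 days before a Sunday is Sunday − 0 = Sunday.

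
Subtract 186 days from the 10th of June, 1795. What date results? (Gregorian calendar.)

December 6, 1794

−10 → May 31, 1795 (end of May, 31 days; 176 left).
−31 → Apr 30, 1795 (end of Apr, 30 days; 145 left).
−30 → Mar 31, 1795 (end of Mar, 31 days; 115 left).
−31 → Feb 28, 1795 (end of Feb, 28 days; 84 left).
−28 → Jan 31, 1795 (end of Jan, 31 days; 56 left).
−31 → Dec 31, 1794 (end of Dec, 31 days; 25 left).
−25 → Dec 6, 1794.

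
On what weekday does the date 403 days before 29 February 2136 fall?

Saturday

First find the weekday of Feb 29, 2136. Doomsday rule: the anchor day for the 2100s is Sunday. For year 36: 36÷12 = 3 r 0, and 0÷4 = 0, so 3+0+0 = 3.
Sunday + 3 ≡ Wednesday — that's 2136's doomsday.
In February the doomsday date is Feb 29 (2136 is a leap year (divisible by 4)).
Feb 29 is the doomsday itself: Wednesday.
403 mod 7 = 4, so 403 days before a Wednesday is Wednesday − 4 = Saturday.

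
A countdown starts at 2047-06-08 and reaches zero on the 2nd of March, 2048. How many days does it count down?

Jun 8, 2047 → Jul 8, 2047: 30 days (June has 30).
Jul 8, 2047 → Aug 8, 2047: 31 days (July has 31).
Aug 8, 2047 → Sep 8, 2047: 31 days (August has 31).
Sep 8, 2047 → Oct 8, 2047: 30 days (September has 30).
Oct 8, 2047 → Nov 8, 2047: 31 days (October has 31).
Nov 8, 2047 → Dec 8, 2047: 30 days (November has 30).
Dec 8, 2047 → Jan 8, 2048: 31 days (December has 31).
Jan 8, 2048 → Feb 8, 2048: 31 days (January has 31).
Feb 8, 2048 → Mar 2, 2048: 23 days.
Total: 268 days.

268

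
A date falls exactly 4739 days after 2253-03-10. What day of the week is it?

Mar 10, 2253 is a Thursday.
4739 mod 7 = 0, so 4739 days after a Thursday is Thursday + 0 = Thursday.

Thursday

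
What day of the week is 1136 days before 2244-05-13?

First find the weekday of May 13, 2244. Doomsday rule: the anchor day for the 2200s is Friday. For year 44: 44÷12 = 3 r 8, and 8÷4 = 2, so 3+8+2 = 13.
Friday + 13 ≡ Thursday — that's 2244's doomsday.
In May the doomsday date is May 9.
May 13 is 4 days after May 9; 4 mod 7 = 4, so Thursday + 4 = Monday.
1136 mod 7 = 2, so 1136 days before a Monday is Monday − 2 = Saturday.

Saturday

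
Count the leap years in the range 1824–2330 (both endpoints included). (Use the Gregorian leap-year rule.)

Multiples of 4 in [1824,2330]: 127.
Of those, multiples of 100: 5 (not leap unless ÷400).
Multiples of 400: 1.
Leap years = 127 − 5 + 1 = 123.

123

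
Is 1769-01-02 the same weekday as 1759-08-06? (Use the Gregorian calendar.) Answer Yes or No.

Yes

From Aug 6, 1759 to Jan 2, 1769 is 3437 days.
3437 mod 7 = 0, so they are the same weekday.
(Aug 6, 1759 is a Monday; Jan 2, 1769 is a Monday.)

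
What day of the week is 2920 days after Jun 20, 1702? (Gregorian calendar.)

First find the weekday of Jun 20, 1702. Doomsday rule: the anchor day for the 1700s is Sunday. For year 02: 2÷12 = 0 r 2, and 2÷4 = 0, so 0+2+0 = 2.
Sunday + 2 ≡ Tuesday — that's 1702's doomsday.
In June the doomsday date is Jun 6.
Jun 20 is 14 days after Jun 6; 14 mod 7 = 0, so Tuesday + 0 = Tuesday.
2920 mod 7 = 1, so 2920 days after a Tuesday is Tuesday + 1 = Wednesday.

Wednesday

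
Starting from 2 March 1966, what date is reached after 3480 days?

September 11, 1975

+365 (one year) → Mar 2, 1967 (3115 left).
+366 (one year; includes Feb 29, 1968) → Mar 2, 1968 (2749 left).
+365 (one year) → Mar 2, 1969 (2384 left).
+365 (one year) → Mar 2, 1970 (2019 left).
+365 (one year) → Mar 2, 1971 (1654 left).
+366 (one year; includes Feb 29, 1972) → Mar 2, 1972 (1288 left).
+365 (one year) → Mar 2, 1973 (923 left).
+365 (one year) → Mar 2, 1974 (558 left).
+365 (one year) → Mar 2, 1975 (193 left).
Mar has 31 days: +30 → Apr 1, 1975 (163 left).
Apr has 30 days: +30 → May 1, 1975 (133 left).
May has 31 days: +31 → Jun 1, 1975 (102 left).
Jun has 30 days: +30 → Jul 1, 1975 (72 left).
Jul has 31 days: +31 → Aug 1, 1975 (41 left).
Aug has 31 days: +31 → Sep 1, 1975 (10 left).
+10 → Sep 11, 1975.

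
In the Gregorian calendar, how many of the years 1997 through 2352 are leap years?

86

Multiples of 4 in [1997,2352]: 89.
Of those, multiples of 100: 4 (not leap unless ÷400).
Multiples of 400: 1.
Leap years = 89 − 4 + 1 = 86.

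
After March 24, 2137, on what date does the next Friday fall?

Mar 24, 2137 is a Sunday.
From Sunday to the next Friday is 5 days.
Mar 24, 2137 + 5 = Mar 29, 2137.

March 29, 2137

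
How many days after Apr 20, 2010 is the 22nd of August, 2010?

Apr 20, 2010 → May 20, 2010: 30 days (April has 30).
May 20, 2010 → Jun 20, 2010: 31 days (May has 31).
Jun 20, 2010 → Jul 20, 2010: 30 days (June has 30).
Jul 20, 2010 → Aug 20, 2010: 31 days (July has 31).
Aug 20, 2010 → Aug 22, 2010: 2 days.
Total: 124 days.

124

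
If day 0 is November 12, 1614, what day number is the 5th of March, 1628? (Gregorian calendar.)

4862

Nov 12, 1614 → Nov 12, 1615: 365 days.
Nov 12, 1615 → Nov 12, 1616: 366 days (Feb 29, 1616 is in that span).
Nov 12, 1616 → Nov 12, 1617: 365 days.
Nov 12, 1617 → Nov 12, 1618: 365 days.
Nov 12, 1618 → Nov 12, 1619: 365 days.
Nov 12, 1619 → Nov 12, 1620: 366 days (Feb 29, 1620 is in that span).
Nov 12, 1620 → Nov 12, 1621: 365 days.
Nov 12, 1621 → Nov 12, 1622: 365 days.
Nov 12, 1622 → Nov 12, 1623: 365 days.
Nov 12, 1623 → Nov 12, 1624: 366 days (Feb 29, 1624 is in that span).
Nov 12, 1624 → Nov 12, 1625: 365 days.
Nov 12, 1625 → Nov 12, 1626: 365 days.
Nov 12, 1626 → Nov 12, 1627: 365 days.
Nov 12, 1627 → Dec 12, 1627: 30 days (November has 30).
Dec 12, 1627 → Jan 12, 1628: 31 days (December has 31).
Jan 12, 1628 → Feb 12, 1628: 31 days (January has 31).
Feb 12, 1628 → Mar 5, 1628: 22 days.
Total: 4862 days.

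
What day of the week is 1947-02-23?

Sunday

January 1, 1947 is a Wednesday.
Jan 1, 1947 → Feb 1, 1947: 31 days (January has 31).
Feb 1, 1947 → Feb 23, 1947: 22 days.
Total: 53 days.
53 mod 7 = 4, so Wednesday + 4 = Sunday.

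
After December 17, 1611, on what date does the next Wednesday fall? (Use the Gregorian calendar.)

December 21, 1611

Dec 17, 1611 is a Saturday.
From Saturday to the next Wednesday is 4 days.
Dec 17, 1611 + 4 = Dec 21, 1611.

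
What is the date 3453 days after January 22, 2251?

+365 (one year) → Jan 22, 2252 (3088 left).
+366 (one year; includes Feb 29, 2252) → Jan 22, 2253 (2722 left).
+365 (one year) → Jan 22, 2254 (2357 left).
+365 (one year) → Jan 22, 2255 (1992 left).
+365 (one year) → Jan 22, 2256 (1627 left).
+366 (one year; includes Feb 29, 2256) → Jan 22, 2257 (1261 left).
+365 (one year) → Jan 22, 2258 (896 left).
+365 (one year) → Jan 22, 2259 (531 left).
+365 (one year) → Jan 22, 2260 (166 left).
Jan has 31 days: +10 → Feb 1, 2260 (156 left).
Feb has 29 days: +29 → Mar 1, 2260 (127 left).
Mar has 31 days: +31 → Apr 1, 2260 (96 left).
Apr has 30 days: +30 → May 1, 2260 (66 left).
May has 31 days: +31 → Jun 1, 2260 (35 left).
Jun has 30 days: +30 → Jul 1, 2260 (5 left).
+5 → Jul 6, 2260.

July 6, 2260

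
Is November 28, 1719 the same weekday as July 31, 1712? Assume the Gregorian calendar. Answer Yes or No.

No

From Jul 31, 1712 to Nov 28, 1719 is 2676 days.
2676 mod 7 = 2, so they are different weekdays.
(Jul 31, 1712 is a Sunday; Nov 28, 1719 is a Tuesday.)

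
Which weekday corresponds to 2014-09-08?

Doomsday rule: the anchor day for the 2000s is Tuesday. For year 14: 14÷12 = 1 r 2, and 2÷4 = 0, so 1+2+0 = 3.
Tuesday + 3 ≡ Friday — that's 2014's doomsday.
In September the doomsday date is Sep 5.
Sep 8 is 3 days after Sep 5; 3 mod 7 = 3, so Friday + 3 = Monday.

Monday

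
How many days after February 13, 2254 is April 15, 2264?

3714

Feb 13, 2254 → Feb 13, 2255: 365 days.
Feb 13, 2255 → Feb 13, 2256: 365 days.
Feb 13, 2256 → Feb 13, 2257: 366 days (Feb 29, 2256 is in that span).
Feb 13, 2257 → Feb 13, 2258: 365 days.
Feb 13, 2258 → Feb 13, 2259: 365 days.
Feb 13, 2259 → Feb 13, 2260: 365 days.
Feb 13, 2260 → Feb 13, 2261: 366 days (Feb 29, 2260 is in that span).
Feb 13, 2261 → Feb 13, 2262: 365 days.
Feb 13, 2262 → Feb 13, 2263: 365 days.
Feb 13, 2263 → Feb 13, 2264: 365 days.
Feb 13, 2264 → Mar 13, 2264: 29 days (February has 29).
Mar 13, 2264 → Apr 13, 2264: 31 days (March has 31).
Apr 13, 2264 → Apr 15, 2264: 2 days.
Total: 3714 days.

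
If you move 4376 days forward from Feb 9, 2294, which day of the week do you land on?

Feb 9, 2294 is a Friday.
4376 mod 7 = 1, so 4376 days after a Friday is Friday + 1 = Saturday.

Saturday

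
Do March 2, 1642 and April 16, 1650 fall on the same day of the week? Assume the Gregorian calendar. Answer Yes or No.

No

From Mar 2, 1642 to Apr 16, 1650 is 2967 days.
2967 mod 7 = 6, so they are different weekdays.
(Mar 2, 1642 is a Sunday; Apr 16, 1650 is a Saturday.)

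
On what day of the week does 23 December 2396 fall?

Monday

Doomsday rule: the anchor day for the 2300s is Wednesday. For year 96: 96÷12 = 8 r 0, and 0÷4 = 0, so 8+0+0 = 8.
Wednesday + 8 ≡ Thursday — that's 2396's doomsday.
In December the doomsday date is Dec 12.
Dec 23 is 11 days after Dec 12; 11 mod 7 = 4, so Thursday + 4 = Monday.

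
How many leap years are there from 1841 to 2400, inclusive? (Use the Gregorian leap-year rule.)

Multiples of 4 in [1841,2400]: 140.
Of those, multiples of 100: 6 (not leap unless ÷400).
Multiples of 400: 2.
Leap years = 140 − 6 + 2 = 136.

136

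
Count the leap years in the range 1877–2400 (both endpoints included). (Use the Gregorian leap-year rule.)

127

Multiples of 4 in [1877,2400]: 131.
Of those, multiples of 100: 6 (not leap unless ÷400).
Multiples of 400: 2.
Leap years = 131 − 6 + 2 = 127.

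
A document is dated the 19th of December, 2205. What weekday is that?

Thursday

Doomsday rule: the anchor day for the 2200s is Friday. For year 05: 5÷12 = 0 r 5, and 5÷4 = 1, so 0+5+1 = 6.
Friday + 6 ≡ Thursday — that's 2205's doomsday.
In December the doomsday date is Dec 12.
Dec 19 is 7 days after Dec 12; 7 mod 7 = 0, so Thursday + 0 = Thursday.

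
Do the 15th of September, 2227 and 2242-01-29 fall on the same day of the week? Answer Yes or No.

From Sep 15, 2227 to Jan 29, 2242 is 5250 days.
5250 mod 7 = 0, so they are the same weekday.
(Sep 15, 2227 is a Saturday; Jan 29, 2242 is a Saturday.)

Yes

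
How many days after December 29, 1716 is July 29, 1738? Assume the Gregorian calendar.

Dec 29, 1716 → Dec 29, 1717: 365 days.
Dec 29, 1717 → Dec 29, 1718: 365 days.
Dec 29, 1718 → Dec 29, 1719: 365 days.
Dec 29, 1719 → Dec 29, 1720: 366 days (Feb 29, 1720 is in that span).
Dec 29, 1720 → Dec 29, 1721: 365 days.
Dec 29, 1721 → Dec 29, 1722: 365 days.
Dec 29, 1722 → Dec 29, 1723: 365 days.
Dec 29, 1723 → Dec 29, 1724: 366 days (Feb 29, 1724 is in that span).
Dec 29, 1724 → Dec 29, 1725: 365 days.
Dec 29, 1725 → Dec 29, 1726: 365 days.
Dec 29, 1726 → Dec 29, 1727: 365 days.
Dec 29, 1727 → Dec 29, 1728: 366 days (Feb 29, 1728 is in that span).
Dec 29, 1728 → Dec 29, 1729: 365 days.
Dec 29, 1729 → Dec 29, 1730: 365 days.
Dec 29, 1730 → Dec 29, 1731: 365 days.
Dec 29, 1731 → Dec 29, 1732: 366 days (Feb 29, 1732 is in that span).
Dec 29, 1732 → Dec 29, 1733: 365 days.
Dec 29, 1733 → Dec 29, 1734: 365 days.
Dec 29, 1734 → Dec 29, 1735: 365 days.
Dec 29, 1735 → Dec 29, 1736: 366 days (Feb 29, 1736 is in that span).
Dec 29, 1736 → Dec 29, 1737: 365 days.
Dec 29, 1737 → Jan 29, 1738: 31 days (December has 31).
Jan 29, 1738 → Feb 28, 1738: 30 days (January has 31).
Feb 28, 1738 → Mar 28, 1738: 28 days (February has 28).
Mar 28, 1738 → Apr 28, 1738: 31 days (March has 31).
Apr 28, 1738 → May 28, 1738: 30 days (April has 30).
May 28, 1738 → Jun 28, 1738: 31 days (May has 31).
Jun 28, 1738 → Jul 28, 1738: 30 days (June has 30).
Jul 28, 1738 → Jul 29, 1738: 1 days.
Total: 7882 days.

7882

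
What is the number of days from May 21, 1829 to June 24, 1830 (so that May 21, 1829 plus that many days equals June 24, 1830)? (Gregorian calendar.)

May 21, 1829 → Jun 21, 1829: 31 days (May has 31).
Jun 21, 1829 → Jul 21, 1829: 30 days (June has 30).
Jul 21, 1829 → Aug 21, 1829: 31 days (July has 31).
Aug 21, 1829 → Sep 21, 1829: 31 days (August has 31).
Sep 21, 1829 → Oct 21, 1829: 30 days (September has 30).
Oct 21, 1829 → Nov 21, 1829: 31 days (October has 31).
Nov 21, 1829 → Dec 21, 1829: 30 days (November has 30).
Dec 21, 1829 → Jan 21, 1830: 31 days (December has 31).
Jan 21, 1830 → Feb 21, 1830: 31 days (January has 31).
Feb 21, 1830 → Mar 21, 1830: 28 days (February has 28).
Mar 21, 1830 → Apr 21, 1830: 31 days (March has 31).
Apr 21, 1830 → May 21, 1830: 30 days (April has 30).
May 21, 1830 → Jun 21, 1830: 31 days (May has 31).
Jun 21, 1830 → Jun 24, 1830: 3 days.
Total: 399 days.

399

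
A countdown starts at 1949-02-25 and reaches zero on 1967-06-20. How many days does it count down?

Feb 25, 1949 → Feb 25, 1950: 365 days.
Feb 25, 1950 → Feb 25, 1951: 365 days.
Feb 25, 1951 → Feb 25, 1952: 365 days.
Feb 25, 1952 → Feb 25, 1953: 366 days (Feb 29, 1952 is in that span).
Feb 25, 1953 → Feb 25, 1954: 365 days.
Feb 25, 1954 → Feb 25, 1955: 365 days.
Feb 25, 1955 → Feb 25, 1956: 365 days.
Feb 25, 1956 → Feb 25, 1957: 366 days (Feb 29, 1956 is in that span).
Feb 25, 1957 → Feb 25, 1958: 365 days.
Feb 25, 1958 → Feb 25, 1959: 365 days.
Feb 25, 1959 → Feb 25, 1960: 365 days.
Feb 25, 1960 → Feb 25, 1961: 366 days (Feb 29, 1960 is in that span).
Feb 25, 1961 → Feb 25, 1962: 365 days.
Feb 25, 1962 → Feb 25, 1963: 365 days.
Feb 25, 1963 → Feb 25, 1964: 365 days.
Feb 25, 1964 → Feb 25, 1965: 366 days (Feb 29, 1964 is in that span).
Feb 25, 1965 → Feb 25, 1966: 365 days.
Feb 25, 1966 → Feb 25, 1967: 365 days.
Feb 25, 1967 → Mar 25, 1967: 28 days (February has 28).
Mar 25, 1967 → Apr 25, 1967: 31 days (March has 31).
Apr 25, 1967 → May 25, 1967: 30 days (April has 30).
May 25, 1967 → Jun 20, 1967: 26 days.
Total: 6689 days.

6689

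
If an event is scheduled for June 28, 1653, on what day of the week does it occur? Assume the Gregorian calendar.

Doomsday rule: the anchor day for the 1600s is Tuesday. For year 53: 53÷12 = 4 r 5, and 5÷4 = 1, so 4+5+1 = 10.
Tuesday + 10 ≡ Friday — that's 1653's doomsday.
In June the doomsday date is Jun 6.
Jun 28 is 22 days after Jun 6; 22 mod 7 = 1, so Friday + 1 = Saturday.

Saturday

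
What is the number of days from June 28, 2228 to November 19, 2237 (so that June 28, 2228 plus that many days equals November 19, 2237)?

Jun 28, 2228 → Jun 28, 2229: 365 days.
Jun 28, 2229 → Jun 28, 2230: 365 days.
Jun 28, 2230 → Jun 28, 2231: 365 days.
Jun 28, 2231 → Jun 28, 2232: 366 days (Feb 29, 2232 is in that span).
Jun 28, 2232 → Jun 28, 2233: 365 days.
Jun 28, 2233 → Jun 28, 2234: 365 days.
Jun 28, 2234 → Jun 28, 2235: 365 days.
Jun 28, 2235 → Jun 28, 2236: 366 days (Feb 29, 2236 is in that span).
Jun 28, 2236 → Jun 28, 2237: 365 days.
Jun 28, 2237 → Jul 28, 2237: 30 days (June has 30).
Jul 28, 2237 → Aug 28, 2237: 31 days (July has 31).
Aug 28, 2237 → Sep 28, 2237: 31 days (August has 31).
Sep 28, 2237 → Oct 28, 2237: 30 days (September has 30).
Oct 28, 2237 → Nov 19, 2237: 22 days.
Total: 3431 days.

3431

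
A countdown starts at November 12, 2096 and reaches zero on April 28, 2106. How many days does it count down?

Nov 12, 2096 → Nov 12, 2097: 365 days.
Nov 12, 2097 → Nov 12, 2098: 365 days.
Nov 12, 2098 → Nov 12, 2099: 365 days.
Nov 12, 2099 → Nov 12, 2100: 365 days.
Nov 12, 2100 → Nov 12, 2101: 365 days.
Nov 12, 2101 → Nov 12, 2102: 365 days.
Nov 12, 2102 → Nov 12, 2103: 365 days.
Nov 12, 2103 → Nov 12, 2104: 366 days (Feb 29, 2104 is in that span).
Nov 12, 2104 → Nov 12, 2105: 365 days.
Nov 12, 2105 → Dec 12, 2105: 30 days (November has 30).
Dec 12, 2105 → Jan 12, 2106: 31 days (December has 31).
Jan 12, 2106 → Feb 12, 2106: 31 days (January has 31).
Feb 12, 2106 → Mar 12, 2106: 28 days (February has 28).
Mar 12, 2106 → Apr 12, 2106: 31 days (March has 31).
Apr 12, 2106 → Apr 28, 2106: 16 days.
Total: 3453 days.

3453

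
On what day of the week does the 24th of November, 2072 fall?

Thursday

Doomsday rule: the anchor day for the 2000s is Tuesday. For year 72: 72÷12 = 6 r 0, and 0÷4 = 0, so 6+0+0 = 6.
Tuesday + 6 ≡ Monday — that's 2072's doomsday.
In November the doomsday date is Nov 7.
Nov 24 is 17 days after Nov 7; 17 mod 7 = 3, so Monday + 3 = Thursday.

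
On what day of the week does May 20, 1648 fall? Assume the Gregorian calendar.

Doomsday rule: the anchor day for the 1600s is Tuesday. For year 48: 48÷12 = 4 r 0, and 0÷4 = 0, so 4+0+0 = 4.
Tuesday + 4 ≡ Saturday — that's 1648's doomsday.
In May the doomsday date is May 9.
May 20 is 11 days after May 9; 11 mod 7 = 4, so Saturday + 4 = Wednesday.

Wednesday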